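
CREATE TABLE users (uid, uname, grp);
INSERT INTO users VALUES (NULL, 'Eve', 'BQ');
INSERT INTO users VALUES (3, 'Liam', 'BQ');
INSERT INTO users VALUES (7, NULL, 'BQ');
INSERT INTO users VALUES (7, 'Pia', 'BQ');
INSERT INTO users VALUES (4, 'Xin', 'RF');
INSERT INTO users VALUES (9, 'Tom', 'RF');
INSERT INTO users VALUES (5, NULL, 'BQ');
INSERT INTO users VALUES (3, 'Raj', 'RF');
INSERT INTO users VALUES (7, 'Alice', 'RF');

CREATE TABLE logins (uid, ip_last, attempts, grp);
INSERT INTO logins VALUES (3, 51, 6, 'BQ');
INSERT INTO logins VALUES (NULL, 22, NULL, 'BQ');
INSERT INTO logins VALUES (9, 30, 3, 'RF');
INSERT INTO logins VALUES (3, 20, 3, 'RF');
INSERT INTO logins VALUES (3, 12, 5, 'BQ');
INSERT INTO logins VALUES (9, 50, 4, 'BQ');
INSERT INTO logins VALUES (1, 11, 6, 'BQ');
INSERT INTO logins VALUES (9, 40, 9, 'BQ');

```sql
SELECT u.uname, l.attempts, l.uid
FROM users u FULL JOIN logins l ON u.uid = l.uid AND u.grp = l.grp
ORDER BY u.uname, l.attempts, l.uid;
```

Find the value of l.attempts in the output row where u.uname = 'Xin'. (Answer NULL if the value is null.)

FULL OUTER JOIN keeps every row from both sides; unmatched rows get NULL for the other side's columns.
Matching on u.uid = l.uid AND u.grp = l.grp. A NULL in a compared column never satisfies the condition.
- u row (uid=NULL, grp=BQ): no match → kept, l columns NULL.
- u row (uid=3, grp=BQ): matches 2 l row(s) → 2 output row(s).
- u row (uid=7, grp=BQ): no match → kept, l columns NULL.
- u row (uid=7, grp=BQ): no match → kept, l columns NULL.
- u row (uid=4, grp=RF): no match → kept, l columns NULL.
- u row (uid=9, grp=RF): matches 1 l row(s) → 1 output row(s).
- u row (uid=5, grp=BQ): no match → kept, l columns NULL.
- u row (uid=3, grp=RF): matches 1 l row(s) → 1 output row(s).
- u row (uid=7, grp=RF): no match → kept, l columns NULL.
- 4 l row(s) had no u match → kept, u columns NULL.

NULL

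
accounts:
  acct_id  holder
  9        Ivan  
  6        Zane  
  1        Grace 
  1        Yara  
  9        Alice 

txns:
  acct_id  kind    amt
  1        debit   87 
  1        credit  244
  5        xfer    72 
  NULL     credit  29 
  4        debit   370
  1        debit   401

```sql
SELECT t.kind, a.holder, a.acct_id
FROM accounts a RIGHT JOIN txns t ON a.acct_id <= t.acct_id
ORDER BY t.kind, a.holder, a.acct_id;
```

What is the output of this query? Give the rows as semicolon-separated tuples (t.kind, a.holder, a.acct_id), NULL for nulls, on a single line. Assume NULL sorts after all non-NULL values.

RIGHT JOIN keeps every row from `txns`; unmatched rows get NULL for `accounts`'s columns.
Matching on a.acct_id <= t.acct_id. A NULL in a compared column never satisfies the condition.
- a row (acct_id=9): no match.
- a row (acct_id=6): no match.
- a row (acct_id=1): matches 5 t row(s) → 5 output row(s).
- a row (acct_id=1): matches 5 t row(s) → 5 output row(s).
- a row (acct_id=9): no match.
- 1 row(s) from t found no a partner → padded with NULL.

(credit, Grace, 1); (credit, Yara, 1); (credit, NULL, NULL); (debit, Grace, 1); (debit, Grace, 1); (debit, Grace, 1); (debit, Yara, 1); (debit, Yara, 1); (debit, Yara, 1); (xfer, Grace, 1); (xfer, Yara, 1)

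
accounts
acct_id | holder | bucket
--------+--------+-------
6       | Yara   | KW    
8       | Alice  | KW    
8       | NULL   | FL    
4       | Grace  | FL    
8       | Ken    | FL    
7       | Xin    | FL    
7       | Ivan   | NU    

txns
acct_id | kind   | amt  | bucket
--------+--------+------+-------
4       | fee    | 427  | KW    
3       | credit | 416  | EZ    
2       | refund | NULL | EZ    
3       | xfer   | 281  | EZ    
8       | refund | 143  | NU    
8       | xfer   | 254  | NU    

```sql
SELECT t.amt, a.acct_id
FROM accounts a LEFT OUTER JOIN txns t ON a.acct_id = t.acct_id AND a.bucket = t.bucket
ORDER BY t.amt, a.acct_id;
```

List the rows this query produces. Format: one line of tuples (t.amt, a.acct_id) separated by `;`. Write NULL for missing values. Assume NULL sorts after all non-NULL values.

(NULL, 4); (NULL, 6); (NULL, 7); (NULL, 7); (NULL, 8); (NULL, 8); (NULL, 8)

LEFT JOIN keeps every row from `accounts`; unmatched rows get NULL for `txns`'s columns.
Matching on a.acct_id = t.acct_id AND a.bucket = t.bucket.
- a row (acct_id=6, bucket=KW): no match → kept, t columns NULL.
- a row (acct_id=8, bucket=KW): no match → kept, t columns NULL.
- a row (acct_id=8, bucket=FL): no match → kept, t columns NULL.
- a row (acct_id=4, bucket=FL): no match → kept, t columns NULL.
- a row (acct_id=8, bucket=FL): no match → kept, t columns NULL.
- a row (acct_id=7, bucket=FL): no match → kept, t columns NULL.
- a row (acct_id=7, bucket=NU): no match → kept, t columns NULL.
After projecting and ordering:
t.amt | a.acct_id
NULL | 4
NULL | 6
NULL | 7
NULL | 7
NULL | 8
NULL | 8
NULL | 8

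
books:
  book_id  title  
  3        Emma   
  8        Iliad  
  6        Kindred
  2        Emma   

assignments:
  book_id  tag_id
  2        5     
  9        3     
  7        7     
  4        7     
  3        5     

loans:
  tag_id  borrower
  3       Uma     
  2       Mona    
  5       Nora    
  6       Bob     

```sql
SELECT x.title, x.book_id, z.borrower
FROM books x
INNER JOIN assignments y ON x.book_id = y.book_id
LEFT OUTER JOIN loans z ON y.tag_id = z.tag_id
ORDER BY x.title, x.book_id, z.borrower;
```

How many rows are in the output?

Step 1 — x INNER JOIN y on book_id → 2 row(s).
Then LEFT JOIN `loans z` on tag_id: each of those 2 rows is kept; rows whose y.tag_id has no match in z get NULL for z's columns.
Result: 2 row(s).

2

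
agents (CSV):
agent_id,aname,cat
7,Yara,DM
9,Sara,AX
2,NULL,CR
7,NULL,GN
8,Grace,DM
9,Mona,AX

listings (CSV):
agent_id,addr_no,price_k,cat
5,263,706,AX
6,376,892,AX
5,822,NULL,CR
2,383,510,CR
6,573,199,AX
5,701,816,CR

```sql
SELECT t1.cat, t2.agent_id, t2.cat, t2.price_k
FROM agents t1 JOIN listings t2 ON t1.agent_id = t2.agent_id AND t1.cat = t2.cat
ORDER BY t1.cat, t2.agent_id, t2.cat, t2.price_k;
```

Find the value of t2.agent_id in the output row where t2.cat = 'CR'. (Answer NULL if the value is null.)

INNER JOIN keeps only pairs where the ON condition holds.
Matching on t1.agent_id = t2.agent_id AND t1.cat = t2.cat.
- agent_id=7, cat=DM: no matching t2 row, dropped.
- agent_id=9, cat=AX: no matching t2 row, dropped.
- agent_id=2, cat=CR: 1 matching t2 row(s), so 1 row(s) emitted.
- agent_id=7, cat=GN: no matching t2 row, dropped.
- agent_id=8, cat=DM: no matching t2 row, dropped.
- agent_id=9, cat=AX: no matching t2 row, dropped.

2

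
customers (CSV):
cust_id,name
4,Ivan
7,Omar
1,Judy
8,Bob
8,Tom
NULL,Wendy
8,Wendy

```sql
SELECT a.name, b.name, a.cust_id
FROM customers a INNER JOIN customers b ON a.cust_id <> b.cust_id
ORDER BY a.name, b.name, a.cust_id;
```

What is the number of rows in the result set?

24

INNER JOIN keeps only pairs where the ON condition holds.
Matching on a.cust_id <> b.cust_id. A NULL in a compared column never satisfies the condition.
- a (cust_id=4) pairs with 5 row(s) of b.
- a (cust_id=7) pairs with 5 row(s) of b.
- a (cust_id=1) pairs with 5 row(s) of b.
- a (cust_id=8) pairs with 3 row(s) of b.
- a (cust_id=8) pairs with 3 row(s) of b.
- a (cust_id=NULL) has no partner → excluded.
- a (cust_id=8) pairs with 3 row(s) of b.
Total: 24 rows.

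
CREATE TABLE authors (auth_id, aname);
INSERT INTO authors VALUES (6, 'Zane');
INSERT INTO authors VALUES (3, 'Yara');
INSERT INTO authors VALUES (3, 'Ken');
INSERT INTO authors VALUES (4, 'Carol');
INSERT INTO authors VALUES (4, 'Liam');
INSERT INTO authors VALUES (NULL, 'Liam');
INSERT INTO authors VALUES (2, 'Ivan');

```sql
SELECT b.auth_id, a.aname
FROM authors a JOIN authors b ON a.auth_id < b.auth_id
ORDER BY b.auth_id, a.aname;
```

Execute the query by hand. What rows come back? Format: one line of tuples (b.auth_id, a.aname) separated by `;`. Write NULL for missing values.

(3, Ivan); (3, Ivan); (4, Ivan); (4, Ivan); (4, Ken); (4, Ken); (4, Yara); (4, Yara); (6, Carol); (6, Ivan); (6, Ken); (6, Liam); (6, Yara)

INNER JOIN keeps only pairs where the ON condition holds.
Matching on a.auth_id < b.auth_id. A NULL in a compared column never satisfies the condition.
- auth_id=6: no matching b row, dropped.
- auth_id=3: 3 matching b row(s), so 3 row(s) emitted.
- auth_id=3: 3 matching b row(s), so 3 row(s) emitted.
- auth_id=4: 1 matching b row(s), so 1 row(s) emitted.
- auth_id=4: 1 matching b row(s), so 1 row(s) emitted.
- auth_id=NULL: no matching b row, dropped.
- auth_id=2: 5 matching b row(s), so 5 row(s) emitted.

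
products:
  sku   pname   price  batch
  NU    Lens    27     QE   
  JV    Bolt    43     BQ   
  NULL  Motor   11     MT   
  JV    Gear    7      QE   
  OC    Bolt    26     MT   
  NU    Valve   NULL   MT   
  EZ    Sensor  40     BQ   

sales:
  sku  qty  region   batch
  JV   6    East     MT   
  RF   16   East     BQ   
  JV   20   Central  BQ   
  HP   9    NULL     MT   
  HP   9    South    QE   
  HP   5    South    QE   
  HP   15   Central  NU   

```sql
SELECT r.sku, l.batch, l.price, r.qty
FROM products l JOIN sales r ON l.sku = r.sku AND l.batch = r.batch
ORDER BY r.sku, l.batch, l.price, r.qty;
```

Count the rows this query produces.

INNER JOIN keeps only pairs where the ON condition holds.
Matching on l.sku = r.sku AND l.batch = r.batch. A NULL in a compared column never satisfies the condition.
- l row (sku=NU, batch=QE): no match → dropped.
- l row (sku=JV, batch=BQ): matches 1 r row(s) → 1 output row(s).
- l row (sku=NULL, batch=MT): no match → dropped.
- l row (sku=JV, batch=QE): no match → dropped.
- l row (sku=OC, batch=MT): no match → dropped.
- l row (sku=NU, batch=MT): no match → dropped.
- l row (sku=EZ, batch=BQ): no match → dropped.
Total: 1 rows.

1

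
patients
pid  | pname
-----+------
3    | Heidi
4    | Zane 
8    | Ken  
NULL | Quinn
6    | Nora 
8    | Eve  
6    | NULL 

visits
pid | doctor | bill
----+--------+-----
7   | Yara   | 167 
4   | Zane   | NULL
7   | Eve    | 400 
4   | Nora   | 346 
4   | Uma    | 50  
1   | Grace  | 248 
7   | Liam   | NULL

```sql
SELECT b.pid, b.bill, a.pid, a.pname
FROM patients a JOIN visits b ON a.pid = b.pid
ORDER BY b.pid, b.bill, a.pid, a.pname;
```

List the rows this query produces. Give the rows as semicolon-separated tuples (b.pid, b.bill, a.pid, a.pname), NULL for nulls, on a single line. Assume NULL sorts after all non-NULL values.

(4, 50, 4, Zane); (4, 346, 4, Zane); (4, NULL, 4, Zane)

INNER JOIN keeps only pairs where the ON condition holds.
Matching on a.pid = b.pid. A NULL in a compared column never satisfies the condition.
- pid=3: no matching b row, dropped.
- pid=4: 3 matching b row(s), so 3 row(s) emitted.
- pid=8: no matching b row, dropped.
- pid=NULL: no matching b row, dropped.
- pid=6: no matching b row, dropped.
- pid=8: no matching b row, dropped.
- pid=6: no matching b row, dropped.
After projecting and ordering:
b.pid | b.bill | a.pid | a.pname
4 | 50 | 4 | Zane
4 | 346 | 4 | Zane
4 | NULL | 4 | Zane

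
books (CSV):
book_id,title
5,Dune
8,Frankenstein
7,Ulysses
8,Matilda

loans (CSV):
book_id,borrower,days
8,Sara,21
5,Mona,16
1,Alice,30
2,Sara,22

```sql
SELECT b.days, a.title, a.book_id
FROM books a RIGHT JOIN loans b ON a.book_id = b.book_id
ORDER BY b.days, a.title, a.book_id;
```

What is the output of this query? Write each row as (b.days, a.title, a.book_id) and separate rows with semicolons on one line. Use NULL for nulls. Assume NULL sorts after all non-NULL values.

(16, Dune, 5); (21, Frankenstein, 8); (21, Matilda, 8); (22, NULL, NULL); (30, NULL, NULL)

RIGHT JOIN keeps every row from `loans`; unmatched rows get NULL for `books`'s columns.
Matching on a.book_id = b.book_id.
- a row (book_id=5): matches 1 b row(s) → 1 output row(s).
- a row (book_id=8): matches 1 b row(s) → 1 output row(s).
- a row (book_id=7): no match.
- a row (book_id=8): matches 1 b row(s) → 1 output row(s).
- 2 row(s) from b found no a partner → padded with NULL.
After projecting and ordering:
b.days | a.title | a.book_id
16 | Dune | 5
21 | Frankenstein | 8
21 | Matilda | 8
22 | NULL | NULL
30 | NULL | NULL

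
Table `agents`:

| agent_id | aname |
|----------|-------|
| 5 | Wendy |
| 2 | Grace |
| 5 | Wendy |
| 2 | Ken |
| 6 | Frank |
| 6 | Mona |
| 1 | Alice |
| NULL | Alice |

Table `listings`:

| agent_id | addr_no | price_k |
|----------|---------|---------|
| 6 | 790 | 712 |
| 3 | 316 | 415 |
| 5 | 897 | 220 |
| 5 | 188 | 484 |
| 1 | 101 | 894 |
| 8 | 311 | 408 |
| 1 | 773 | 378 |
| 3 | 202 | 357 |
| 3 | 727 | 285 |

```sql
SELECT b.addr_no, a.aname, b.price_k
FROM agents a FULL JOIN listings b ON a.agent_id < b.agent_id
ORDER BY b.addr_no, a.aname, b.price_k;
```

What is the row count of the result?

30

FULL OUTER JOIN keeps every row from both sides; unmatched rows get NULL for the other side's columns.
Matching on a.agent_id < b.agent_id. A NULL in a compared column never satisfies the condition.
Matched pairs: 27; unmatched a rows kept: 1; unmatched b rows kept: 2.
Total: 27 matched + 3 padded = 30 rows.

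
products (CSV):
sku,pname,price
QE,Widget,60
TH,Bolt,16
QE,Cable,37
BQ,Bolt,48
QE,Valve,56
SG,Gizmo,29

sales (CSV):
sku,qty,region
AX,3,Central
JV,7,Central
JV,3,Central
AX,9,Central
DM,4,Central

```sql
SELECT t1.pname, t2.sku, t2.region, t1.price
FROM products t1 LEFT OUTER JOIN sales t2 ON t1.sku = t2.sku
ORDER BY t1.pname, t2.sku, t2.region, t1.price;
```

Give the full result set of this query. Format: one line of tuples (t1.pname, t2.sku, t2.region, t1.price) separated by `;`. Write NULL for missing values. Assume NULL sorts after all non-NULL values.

(Bolt, NULL, NULL, 16); (Bolt, NULL, NULL, 48); (Cable, NULL, NULL, 37); (Gizmo, NULL, NULL, 29); (Valve, NULL, NULL, 56); (Widget, NULL, NULL, 60)

LEFT JOIN keeps every row from `products`; unmatched rows get NULL for `sales`'s columns.
Matching on t1.sku = t2.sku.
Matched pairs: 0; unmatched t1 rows kept: 6.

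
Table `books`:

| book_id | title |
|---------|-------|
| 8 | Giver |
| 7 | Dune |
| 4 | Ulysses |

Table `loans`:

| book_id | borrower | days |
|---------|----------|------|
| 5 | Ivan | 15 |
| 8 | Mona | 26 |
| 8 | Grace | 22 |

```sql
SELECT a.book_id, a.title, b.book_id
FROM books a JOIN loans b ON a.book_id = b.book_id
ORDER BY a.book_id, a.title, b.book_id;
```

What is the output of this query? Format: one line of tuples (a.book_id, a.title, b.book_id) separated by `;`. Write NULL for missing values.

(8, Giver, 8); (8, Giver, 8)

INNER JOIN keeps only pairs where the ON condition holds.
Matching on a.book_id = b.book_id.
Matched pairs: 2.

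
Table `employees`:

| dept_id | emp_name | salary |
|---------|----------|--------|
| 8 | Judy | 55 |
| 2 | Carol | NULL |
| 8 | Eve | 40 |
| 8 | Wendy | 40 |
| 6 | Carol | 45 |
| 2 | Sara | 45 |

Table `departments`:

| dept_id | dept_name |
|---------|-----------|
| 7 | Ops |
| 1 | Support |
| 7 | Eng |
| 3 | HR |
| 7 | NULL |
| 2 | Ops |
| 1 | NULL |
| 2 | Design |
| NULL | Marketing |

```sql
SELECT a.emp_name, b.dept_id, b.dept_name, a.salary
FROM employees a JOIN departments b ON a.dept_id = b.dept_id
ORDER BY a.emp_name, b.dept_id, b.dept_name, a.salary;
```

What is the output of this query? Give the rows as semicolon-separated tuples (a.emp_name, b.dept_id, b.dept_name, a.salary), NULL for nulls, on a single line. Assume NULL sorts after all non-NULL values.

INNER JOIN keeps only pairs where the ON condition holds.
Matching on a.dept_id = b.dept_id. A NULL in a compared column never satisfies the condition.
- a row (dept_id=8): no match → dropped.
- a row (dept_id=2): matches 2 b row(s) → 2 output row(s).
- a row (dept_id=8): no match → dropped.
- a row (dept_id=8): no match → dropped.
- a row (dept_id=6): no match → dropped.
- a row (dept_id=2): matches 2 b row(s) → 2 output row(s).
After projecting and ordering:
a.emp_name | b.dept_id | b.dept_name | a.salary
Carol | 2 | Design | NULL
Carol | 2 | Ops | NULL
Sara | 2 | Design | 45
Sara | 2 | Ops | 45

(Carol, 2, Design, NULL); (Carol, 2, Ops, NULL); (Sara, 2, Design, 45); (Sara, 2, Ops, 45)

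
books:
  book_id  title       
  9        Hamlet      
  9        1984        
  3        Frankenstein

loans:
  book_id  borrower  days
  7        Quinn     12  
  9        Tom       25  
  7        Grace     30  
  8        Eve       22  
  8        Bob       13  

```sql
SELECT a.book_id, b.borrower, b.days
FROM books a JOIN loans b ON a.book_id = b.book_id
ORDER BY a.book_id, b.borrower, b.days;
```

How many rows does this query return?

2

INNER JOIN keeps only pairs where the ON condition holds.
Matching on a.book_id = b.book_id.
- book_id=9: 1 matching b row(s), so 1 row(s) emitted.
- book_id=9: 1 matching b row(s), so 1 row(s) emitted.
- book_id=3: no matching b row, dropped.
Total: 2 rows.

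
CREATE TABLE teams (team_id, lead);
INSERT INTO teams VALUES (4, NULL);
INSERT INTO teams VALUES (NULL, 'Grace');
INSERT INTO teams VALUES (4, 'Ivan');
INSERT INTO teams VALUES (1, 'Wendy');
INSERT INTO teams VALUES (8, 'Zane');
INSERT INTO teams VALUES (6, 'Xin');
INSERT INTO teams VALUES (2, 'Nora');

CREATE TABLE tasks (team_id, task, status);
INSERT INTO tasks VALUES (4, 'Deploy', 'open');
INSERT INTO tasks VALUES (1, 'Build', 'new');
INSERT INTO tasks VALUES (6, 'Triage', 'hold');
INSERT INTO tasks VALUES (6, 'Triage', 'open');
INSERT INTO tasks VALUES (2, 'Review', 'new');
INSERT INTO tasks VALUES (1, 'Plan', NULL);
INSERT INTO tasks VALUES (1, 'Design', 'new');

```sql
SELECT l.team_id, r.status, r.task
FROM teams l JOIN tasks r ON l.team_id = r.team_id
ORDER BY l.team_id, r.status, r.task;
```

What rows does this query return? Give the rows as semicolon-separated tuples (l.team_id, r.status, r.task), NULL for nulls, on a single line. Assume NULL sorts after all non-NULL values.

INNER JOIN keeps only pairs where the ON condition holds.
Matching on l.team_id = r.team_id. A NULL in a compared column never satisfies the condition.
- l[0] team_id=4 → 1 match(es) in r → 1 row(s).
- l[1] team_id=NULL → no match; dropped.
- l[2] team_id=4 → 1 match(es) in r → 1 row(s).
- l[3] team_id=1 → 3 match(es) in r → 3 row(s).
- l[4] team_id=8 → no match; dropped.
- l[5] team_id=6 → 2 match(es) in r → 2 row(s).
- l[6] team_id=2 → 1 match(es) in r → 1 row(s).
After projecting and ordering:
l.team_id | r.status | r.task
1 | new | Build
1 | new | Design
1 | NULL | Plan
2 | new | Review
4 | open | Deploy
4 | open | Deploy
6 | hold | Triage
6 | open | Triage

(1, new, Build); (1, new, Design); (1, NULL, Plan); (2, new, Review); (4, open, Deploy); (4, open, Deploy); (6, hold, Triage); (6, open, Triage)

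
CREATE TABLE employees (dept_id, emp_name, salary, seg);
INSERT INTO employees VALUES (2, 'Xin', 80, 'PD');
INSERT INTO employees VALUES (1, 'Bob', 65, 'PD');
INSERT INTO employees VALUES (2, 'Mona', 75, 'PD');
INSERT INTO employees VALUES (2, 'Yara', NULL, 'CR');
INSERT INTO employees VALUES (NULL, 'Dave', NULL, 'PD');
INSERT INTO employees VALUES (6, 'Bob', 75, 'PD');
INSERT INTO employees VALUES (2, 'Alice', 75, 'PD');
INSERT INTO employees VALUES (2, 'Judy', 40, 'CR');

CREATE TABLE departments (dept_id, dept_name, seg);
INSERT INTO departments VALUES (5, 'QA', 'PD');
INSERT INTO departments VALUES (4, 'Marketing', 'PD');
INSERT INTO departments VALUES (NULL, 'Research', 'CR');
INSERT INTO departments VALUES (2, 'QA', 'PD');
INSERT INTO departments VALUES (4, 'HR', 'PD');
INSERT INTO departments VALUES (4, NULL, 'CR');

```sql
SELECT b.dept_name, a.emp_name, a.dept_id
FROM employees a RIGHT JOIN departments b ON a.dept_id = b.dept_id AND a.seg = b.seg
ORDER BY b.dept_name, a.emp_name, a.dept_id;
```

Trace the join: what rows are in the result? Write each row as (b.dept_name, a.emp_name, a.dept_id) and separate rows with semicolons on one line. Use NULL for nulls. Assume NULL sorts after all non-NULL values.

RIGHT JOIN keeps every row from `departments`; unmatched rows get NULL for `employees`'s columns.
Matching on a.dept_id = b.dept_id AND a.seg = b.seg. A NULL in a compared column never satisfies the condition.
Matched pairs: 3; unmatched b rows kept: 5.

(HR, NULL, NULL); (Marketing, NULL, NULL); (QA, Alice, 2); (QA, Mona, 2); (QA, Xin, 2); (QA, NULL, NULL); (Research, NULL, NULL); (NULL, NULL, NULL)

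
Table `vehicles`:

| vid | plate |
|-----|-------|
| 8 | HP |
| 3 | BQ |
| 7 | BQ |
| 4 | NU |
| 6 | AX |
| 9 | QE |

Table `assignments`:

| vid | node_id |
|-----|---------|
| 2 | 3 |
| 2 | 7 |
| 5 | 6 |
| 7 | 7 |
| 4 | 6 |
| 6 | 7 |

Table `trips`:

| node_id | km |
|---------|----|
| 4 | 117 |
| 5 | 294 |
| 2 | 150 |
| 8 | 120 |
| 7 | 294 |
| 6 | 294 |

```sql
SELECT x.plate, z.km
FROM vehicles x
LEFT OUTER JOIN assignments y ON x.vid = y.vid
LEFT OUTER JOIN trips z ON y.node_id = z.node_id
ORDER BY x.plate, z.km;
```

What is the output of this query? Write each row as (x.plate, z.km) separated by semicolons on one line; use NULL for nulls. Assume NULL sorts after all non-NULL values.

Evaluate left to right. First `vehicles x LEFT JOIN assignments y` on vid: 6 row(s).
Then LEFT JOIN `trips z` on node_id: each of those 6 rows is kept; rows whose y.node_id has no match in z get NULL for z's columns.

(AX, 294); (BQ, 294); (BQ, NULL); (HP, NULL); (NU, 294); (QE, NULL)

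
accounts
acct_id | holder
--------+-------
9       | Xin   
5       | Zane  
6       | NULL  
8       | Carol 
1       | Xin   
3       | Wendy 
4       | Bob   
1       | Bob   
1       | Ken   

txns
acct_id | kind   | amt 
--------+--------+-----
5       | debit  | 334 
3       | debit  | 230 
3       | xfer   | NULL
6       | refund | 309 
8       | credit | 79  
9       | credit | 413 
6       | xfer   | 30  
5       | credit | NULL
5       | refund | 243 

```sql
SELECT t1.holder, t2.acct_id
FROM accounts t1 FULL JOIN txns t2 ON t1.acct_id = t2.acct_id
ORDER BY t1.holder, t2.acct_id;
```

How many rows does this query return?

13

FULL OUTER JOIN keeps every row from both sides; unmatched rows get NULL for the other side's columns.
Matching on t1.acct_id = t2.acct_id.
- t1 (acct_id=9) pairs with 1 row(s) of t2.
- t1 (acct_id=5) pairs with 3 row(s) of t2.
- t1 (acct_id=6) pairs with 2 row(s) of t2.
- t1 (acct_id=8) pairs with 1 row(s) of t2.
- t1 (acct_id=1) has no partner → padded with NULL.
- t1 (acct_id=3) pairs with 2 row(s) of t2.
- t1 (acct_id=4) has no partner → padded with NULL.
- t1 (acct_id=1) has no partner → padded with NULL.
- t1 (acct_id=1) has no partner → padded with NULL.
Total: 9 matched + 4 padded = 13 rows.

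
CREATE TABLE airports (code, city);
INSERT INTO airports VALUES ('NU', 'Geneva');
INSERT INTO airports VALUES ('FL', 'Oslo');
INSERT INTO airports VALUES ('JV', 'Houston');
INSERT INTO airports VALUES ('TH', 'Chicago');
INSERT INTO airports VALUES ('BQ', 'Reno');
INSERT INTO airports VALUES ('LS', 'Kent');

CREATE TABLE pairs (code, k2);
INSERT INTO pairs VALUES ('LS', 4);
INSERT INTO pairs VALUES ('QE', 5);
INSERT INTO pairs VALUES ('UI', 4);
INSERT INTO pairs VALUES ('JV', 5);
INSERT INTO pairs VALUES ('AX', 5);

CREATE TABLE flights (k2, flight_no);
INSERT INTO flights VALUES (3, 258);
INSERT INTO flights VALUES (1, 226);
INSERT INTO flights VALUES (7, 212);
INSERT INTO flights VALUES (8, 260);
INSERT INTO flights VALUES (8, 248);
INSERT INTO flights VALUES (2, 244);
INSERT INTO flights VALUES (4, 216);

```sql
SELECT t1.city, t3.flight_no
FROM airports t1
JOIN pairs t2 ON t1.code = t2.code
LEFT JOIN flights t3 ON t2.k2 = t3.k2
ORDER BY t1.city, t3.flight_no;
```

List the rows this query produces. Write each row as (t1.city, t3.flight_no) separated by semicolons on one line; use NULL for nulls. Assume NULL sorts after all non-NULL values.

Joins associate left-to-right: airports INNER JOIN pairs on code gives 2 intermediate row(s).
Then LEFT JOIN `flights t3` on k2: each of those 2 rows is kept; rows whose t2.k2 has no match in t3 get NULL for t3's columns.

(Houston, NULL); (Kent, 216)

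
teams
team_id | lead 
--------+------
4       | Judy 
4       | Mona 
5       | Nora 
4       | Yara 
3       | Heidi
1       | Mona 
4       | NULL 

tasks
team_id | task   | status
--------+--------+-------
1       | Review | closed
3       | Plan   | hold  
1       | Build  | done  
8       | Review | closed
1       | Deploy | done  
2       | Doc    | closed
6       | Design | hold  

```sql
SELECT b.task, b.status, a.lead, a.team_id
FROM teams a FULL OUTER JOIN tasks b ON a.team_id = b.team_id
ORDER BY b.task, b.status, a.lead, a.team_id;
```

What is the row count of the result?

12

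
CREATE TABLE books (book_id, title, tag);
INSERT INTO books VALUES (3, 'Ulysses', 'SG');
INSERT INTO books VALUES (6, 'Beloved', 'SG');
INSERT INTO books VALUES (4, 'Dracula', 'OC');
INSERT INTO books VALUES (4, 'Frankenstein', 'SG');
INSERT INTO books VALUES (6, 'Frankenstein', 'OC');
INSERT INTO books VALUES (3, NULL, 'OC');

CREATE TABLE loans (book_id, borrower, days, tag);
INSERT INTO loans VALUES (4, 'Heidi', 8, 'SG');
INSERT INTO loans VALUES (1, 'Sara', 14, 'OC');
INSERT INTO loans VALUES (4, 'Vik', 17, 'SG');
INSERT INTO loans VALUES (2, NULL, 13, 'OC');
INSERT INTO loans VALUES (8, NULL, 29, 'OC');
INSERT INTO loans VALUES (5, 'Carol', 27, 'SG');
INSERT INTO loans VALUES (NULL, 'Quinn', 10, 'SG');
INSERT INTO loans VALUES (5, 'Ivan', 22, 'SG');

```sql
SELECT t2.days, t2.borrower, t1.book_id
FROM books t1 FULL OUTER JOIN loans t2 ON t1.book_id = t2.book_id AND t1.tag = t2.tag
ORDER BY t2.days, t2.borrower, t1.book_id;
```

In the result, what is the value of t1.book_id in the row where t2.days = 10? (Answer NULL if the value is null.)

FULL OUTER JOIN keeps every row from both sides; unmatched rows get NULL for the other side's columns.
Matching on t1.book_id = t2.book_id AND t1.tag = t2.tag. A NULL in a compared column never satisfies the condition.
- t1 (book_id=3, tag=SG) has no partner → padded with NULL.
- t1 (book_id=6, tag=SG) has no partner → padded with NULL.
- t1 (book_id=4, tag=OC) has no partner → padded with NULL.
- t1 (book_id=4, tag=SG) pairs with 2 row(s) of t2.
- t1 (book_id=6, tag=OC) has no partner → padded with NULL.
- t1 (book_id=3, tag=OC) has no partner → padded with NULL.
- 6 t2 row(s) had no t1 match → kept, t1 columns NULL.

NULL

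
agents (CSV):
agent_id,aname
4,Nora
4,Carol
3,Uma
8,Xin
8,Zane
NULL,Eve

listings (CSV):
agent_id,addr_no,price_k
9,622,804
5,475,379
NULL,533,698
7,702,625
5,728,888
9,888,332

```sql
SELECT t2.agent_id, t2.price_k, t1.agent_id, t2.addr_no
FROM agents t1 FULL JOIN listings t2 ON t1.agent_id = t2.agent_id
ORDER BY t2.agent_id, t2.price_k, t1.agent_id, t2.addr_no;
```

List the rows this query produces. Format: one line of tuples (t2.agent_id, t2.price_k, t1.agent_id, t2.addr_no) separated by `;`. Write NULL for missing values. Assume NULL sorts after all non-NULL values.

(5, 379, NULL, 475); (5, 888, NULL, 728); (7, 625, NULL, 702); (9, 332, NULL, 888); (9, 804, NULL, 622); (NULL, 698, NULL, 533); (NULL, NULL, 3, NULL); (NULL, NULL, 4, NULL); (NULL, NULL, 4, NULL); (NULL, NULL, 8, NULL); (NULL, NULL, 8, NULL); (NULL, NULL, NULL, NULL)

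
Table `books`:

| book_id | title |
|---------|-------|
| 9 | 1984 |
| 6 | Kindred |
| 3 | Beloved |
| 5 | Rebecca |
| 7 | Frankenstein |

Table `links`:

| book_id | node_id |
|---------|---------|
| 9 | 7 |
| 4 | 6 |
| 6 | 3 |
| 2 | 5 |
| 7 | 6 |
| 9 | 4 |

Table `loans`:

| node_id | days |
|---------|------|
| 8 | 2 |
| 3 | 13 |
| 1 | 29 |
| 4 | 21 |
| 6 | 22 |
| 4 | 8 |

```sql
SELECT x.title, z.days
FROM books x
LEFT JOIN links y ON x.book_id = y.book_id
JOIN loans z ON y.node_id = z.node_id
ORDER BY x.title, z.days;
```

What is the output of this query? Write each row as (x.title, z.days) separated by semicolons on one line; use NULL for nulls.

Step 1 — x LEFT JOIN y on book_id → 6 row(s).
Then INNER JOIN `loans z` on node_id: keep only rows whose y.node_id appears in z.

(1984, 8); (1984, 21); (Frankenstein, 22); (Kindred, 13)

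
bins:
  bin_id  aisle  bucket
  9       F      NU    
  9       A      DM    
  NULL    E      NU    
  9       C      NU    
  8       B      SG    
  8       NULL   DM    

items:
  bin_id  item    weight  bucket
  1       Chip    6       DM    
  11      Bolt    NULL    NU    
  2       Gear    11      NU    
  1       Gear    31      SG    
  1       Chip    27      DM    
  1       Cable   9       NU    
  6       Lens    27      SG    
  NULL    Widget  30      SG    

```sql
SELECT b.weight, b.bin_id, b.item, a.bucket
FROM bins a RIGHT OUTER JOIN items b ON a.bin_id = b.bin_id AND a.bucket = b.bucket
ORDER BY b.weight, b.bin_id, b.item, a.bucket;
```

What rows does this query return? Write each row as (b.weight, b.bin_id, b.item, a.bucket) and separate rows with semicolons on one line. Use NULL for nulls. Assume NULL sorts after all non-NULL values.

RIGHT JOIN keeps every row from `items`; unmatched rows get NULL for `bins`'s columns.
Matching on a.bin_id = b.bin_id AND a.bucket = b.bucket. A NULL in a compared column never satisfies the condition.
- a[0] bin_id=9, bucket=NU → no match.
- a[1] bin_id=9, bucket=DM → no match.
- a[2] bin_id=NULL, bucket=NU → no match.
- a[3] bin_id=9, bucket=NU → no match.
- a[4] bin_id=8, bucket=SG → no match.
- a[5] bin_id=8, bucket=DM → no match.
- 8 b row(s) had no a match → kept, a columns NULL.
After projecting and ordering:
b.weight | b.bin_id | b.item | a.bucket
6 | 1 | Chip | NULL
9 | 1 | Cable | NULL
11 | 2 | Gear | NULL
27 | 1 | Chip | NULL
27 | 6 | Lens | NULL
30 | NULL | Widget | NULL
31 | 1 | Gear | NULL
NULL | 11 | Bolt | NULL

(6, 1, Chip, NULL); (9, 1, Cable, NULL); (11, 2, Gear, NULL); (27, 1, Chip, NULL); (27, 6, Lens, NULL); (30, NULL, Widget, NULL); (31, 1, Gear, NULL); (NULL, 11, Bolt, NULL)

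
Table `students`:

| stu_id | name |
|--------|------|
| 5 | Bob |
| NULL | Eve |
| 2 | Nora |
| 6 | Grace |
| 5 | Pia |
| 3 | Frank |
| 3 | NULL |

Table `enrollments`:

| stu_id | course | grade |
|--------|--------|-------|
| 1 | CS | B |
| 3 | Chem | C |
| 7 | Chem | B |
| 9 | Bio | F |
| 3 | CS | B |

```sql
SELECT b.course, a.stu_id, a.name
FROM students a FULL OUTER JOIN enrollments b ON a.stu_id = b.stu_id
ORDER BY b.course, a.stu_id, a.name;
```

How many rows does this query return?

12

FULL OUTER JOIN keeps every row from both sides; unmatched rows get NULL for the other side's columns.
Matching on a.stu_id = b.stu_id. A NULL in a compared column never satisfies the condition.
- a (stu_id=5) has no partner → padded with NULL.
- a (stu_id=NULL) has no partner → padded with NULL.
- a (stu_id=2) has no partner → padded with NULL.
- a (stu_id=6) has no partner → padded with NULL.
- a (stu_id=5) has no partner → padded with NULL.
- a (stu_id=3) pairs with 2 row(s) of b.
- a (stu_id=3) pairs with 2 row(s) of b.
- 3 row(s) from b found no a partner → padded with NULL.
Total: 4 matched + 8 padded = 12 rows.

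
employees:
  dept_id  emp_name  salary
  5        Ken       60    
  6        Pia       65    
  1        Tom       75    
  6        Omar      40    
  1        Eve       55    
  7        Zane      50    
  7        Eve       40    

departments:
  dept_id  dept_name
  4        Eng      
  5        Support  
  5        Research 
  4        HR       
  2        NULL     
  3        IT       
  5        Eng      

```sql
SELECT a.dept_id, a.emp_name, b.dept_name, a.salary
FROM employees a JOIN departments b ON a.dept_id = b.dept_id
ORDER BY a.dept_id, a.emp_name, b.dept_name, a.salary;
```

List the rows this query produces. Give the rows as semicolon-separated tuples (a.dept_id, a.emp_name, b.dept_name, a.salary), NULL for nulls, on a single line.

(5, Ken, Eng, 60); (5, Ken, Research, 60); (5, Ken, Support, 60)

INNER JOIN keeps only pairs where the ON condition holds.
Matching on a.dept_id = b.dept_id.
- dept_id=5: 3 matching b row(s), so 3 row(s) emitted.
- dept_id=6: no matching b row, dropped.
- dept_id=1: no matching b row, dropped.
- dept_id=6: no matching b row, dropped.
- dept_id=1: no matching b row, dropped.
- dept_id=7: no matching b row, dropped.
- dept_id=7: no matching b row, dropped.
After projecting and ordering:
a.dept_id | a.emp_name | b.dept_name | a.salary
5 | Ken | Eng | 60
5 | Ken | Research | 60
5 | Ken | Support | 60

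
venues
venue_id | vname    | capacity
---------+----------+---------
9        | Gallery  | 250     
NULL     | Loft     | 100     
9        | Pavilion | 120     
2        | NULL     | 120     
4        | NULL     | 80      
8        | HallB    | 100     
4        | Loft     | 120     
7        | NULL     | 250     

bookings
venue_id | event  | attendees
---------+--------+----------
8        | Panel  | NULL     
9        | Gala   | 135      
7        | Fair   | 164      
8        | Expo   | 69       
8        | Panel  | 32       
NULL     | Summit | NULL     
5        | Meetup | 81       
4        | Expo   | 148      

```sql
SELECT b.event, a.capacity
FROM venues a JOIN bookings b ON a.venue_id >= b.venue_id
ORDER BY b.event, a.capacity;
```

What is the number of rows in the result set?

25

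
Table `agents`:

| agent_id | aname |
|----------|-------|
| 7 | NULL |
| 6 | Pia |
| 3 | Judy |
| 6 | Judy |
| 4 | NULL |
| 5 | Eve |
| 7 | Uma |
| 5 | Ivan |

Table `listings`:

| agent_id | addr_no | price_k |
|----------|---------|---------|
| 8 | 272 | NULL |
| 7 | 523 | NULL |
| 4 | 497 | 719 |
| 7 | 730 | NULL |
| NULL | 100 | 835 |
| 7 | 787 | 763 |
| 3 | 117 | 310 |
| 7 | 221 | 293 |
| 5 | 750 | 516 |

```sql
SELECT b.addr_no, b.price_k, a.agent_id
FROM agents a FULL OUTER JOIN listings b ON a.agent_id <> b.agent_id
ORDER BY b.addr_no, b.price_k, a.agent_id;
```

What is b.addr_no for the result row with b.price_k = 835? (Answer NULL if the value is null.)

100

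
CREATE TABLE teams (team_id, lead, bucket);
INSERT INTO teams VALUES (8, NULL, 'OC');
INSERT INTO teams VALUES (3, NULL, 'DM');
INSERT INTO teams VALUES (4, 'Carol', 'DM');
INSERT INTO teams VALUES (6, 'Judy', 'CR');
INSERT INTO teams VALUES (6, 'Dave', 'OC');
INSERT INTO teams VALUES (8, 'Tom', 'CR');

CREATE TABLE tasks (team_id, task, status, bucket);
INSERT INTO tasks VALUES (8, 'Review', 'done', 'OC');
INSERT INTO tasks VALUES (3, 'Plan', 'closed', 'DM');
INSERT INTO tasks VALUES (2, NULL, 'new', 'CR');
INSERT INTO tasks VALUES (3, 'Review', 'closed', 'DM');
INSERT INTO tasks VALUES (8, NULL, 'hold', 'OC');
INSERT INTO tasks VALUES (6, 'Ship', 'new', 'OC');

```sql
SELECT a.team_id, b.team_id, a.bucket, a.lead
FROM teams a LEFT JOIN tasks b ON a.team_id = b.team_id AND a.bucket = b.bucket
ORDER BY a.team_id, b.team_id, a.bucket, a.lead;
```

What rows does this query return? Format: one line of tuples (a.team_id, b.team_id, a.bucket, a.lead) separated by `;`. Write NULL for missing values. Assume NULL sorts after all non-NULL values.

LEFT JOIN keeps every row from `teams`; unmatched rows get NULL for `tasks`'s columns.
Matching on a.team_id = b.team_id AND a.bucket = b.bucket.
- a row (team_id=8, bucket=OC): matches 2 b row(s) → 2 output row(s).
- a row (team_id=3, bucket=DM): matches 2 b row(s) → 2 output row(s).
- a row (team_id=4, bucket=DM): no match → kept, b columns NULL.
- a row (team_id=6, bucket=CR): no match → kept, b columns NULL.
- a row (team_id=6, bucket=OC): matches 1 b row(s) → 1 output row(s).
- a row (team_id=8, bucket=CR): no match → kept, b columns NULL.
After projecting and ordering:
a.team_id | b.team_id | a.bucket | a.lead
3 | 3 | DM | NULL
3 | 3 | DM | NULL
4 | NULL | DM | Carol
6 | 6 | OC | Dave
6 | NULL | CR | Judy
8 | 8 | OC | NULL
8 | 8 | OC | NULL
8 | NULL | CR | Tom

(3, 3, DM, NULL); (3, 3, DM, NULL); (4, NULL, DM, Carol); (6, 6, OC, Dave); (6, NULL, CR, Judy); (8, 8, OC, NULL); (8, 8, OC, NULL); (8, NULL, CR, Tom)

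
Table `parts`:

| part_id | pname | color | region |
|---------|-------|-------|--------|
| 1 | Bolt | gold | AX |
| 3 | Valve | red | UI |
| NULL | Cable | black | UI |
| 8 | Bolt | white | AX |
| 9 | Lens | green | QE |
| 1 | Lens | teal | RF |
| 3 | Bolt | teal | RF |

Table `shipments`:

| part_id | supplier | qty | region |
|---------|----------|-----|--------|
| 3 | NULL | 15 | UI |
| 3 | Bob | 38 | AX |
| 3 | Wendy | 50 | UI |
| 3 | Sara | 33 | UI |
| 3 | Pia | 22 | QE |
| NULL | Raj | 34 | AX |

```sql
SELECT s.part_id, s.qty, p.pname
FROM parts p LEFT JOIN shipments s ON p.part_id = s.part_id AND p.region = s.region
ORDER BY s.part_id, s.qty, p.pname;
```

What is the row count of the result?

9

LEFT JOIN keeps every row from `parts`; unmatched rows get NULL for `shipments`'s columns.
Matching on p.part_id = s.part_id AND p.region = s.region. A NULL in a compared column never satisfies the condition.
Matched pairs: 3; unmatched p rows kept: 6.
Total: 3 matched + 6 padded = 9 rows.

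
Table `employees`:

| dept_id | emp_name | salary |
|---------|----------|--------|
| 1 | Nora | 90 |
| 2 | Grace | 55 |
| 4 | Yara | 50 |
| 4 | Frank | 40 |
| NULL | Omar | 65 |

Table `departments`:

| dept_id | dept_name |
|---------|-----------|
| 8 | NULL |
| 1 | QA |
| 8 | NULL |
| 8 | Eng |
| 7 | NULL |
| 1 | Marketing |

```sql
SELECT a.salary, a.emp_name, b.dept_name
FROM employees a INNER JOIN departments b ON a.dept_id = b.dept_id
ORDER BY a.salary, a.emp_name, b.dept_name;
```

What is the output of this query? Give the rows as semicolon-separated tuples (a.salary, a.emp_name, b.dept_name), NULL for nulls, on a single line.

(90, Nora, Marketing); (90, Nora, QA)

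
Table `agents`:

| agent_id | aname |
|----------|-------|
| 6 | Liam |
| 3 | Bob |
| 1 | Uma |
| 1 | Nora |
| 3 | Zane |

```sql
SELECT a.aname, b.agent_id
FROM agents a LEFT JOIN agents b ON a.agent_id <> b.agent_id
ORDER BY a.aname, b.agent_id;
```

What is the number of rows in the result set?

LEFT JOIN keeps every row from `agents a`; unmatched rows get NULL for `agents b`'s columns.
Matching on a.agent_id <> b.agent_id.
Matched pairs: 16; unmatched a rows kept: 0.
Total: 16 rows.

16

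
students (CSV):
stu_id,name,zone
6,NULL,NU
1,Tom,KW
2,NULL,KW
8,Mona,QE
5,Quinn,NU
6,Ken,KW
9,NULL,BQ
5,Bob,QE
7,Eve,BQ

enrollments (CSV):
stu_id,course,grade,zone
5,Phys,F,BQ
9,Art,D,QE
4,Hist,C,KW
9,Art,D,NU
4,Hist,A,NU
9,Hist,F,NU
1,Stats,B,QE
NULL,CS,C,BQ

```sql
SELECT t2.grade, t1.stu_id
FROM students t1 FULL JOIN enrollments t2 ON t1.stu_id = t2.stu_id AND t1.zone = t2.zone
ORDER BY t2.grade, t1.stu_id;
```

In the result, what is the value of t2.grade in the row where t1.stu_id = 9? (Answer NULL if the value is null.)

FULL OUTER JOIN keeps every row from both sides; unmatched rows get NULL for the other side's columns.
Matching on t1.stu_id = t2.stu_id AND t1.zone = t2.zone. A NULL in a compared column never satisfies the condition.
- t1[0] stu_id=6, zone=NU → no match; kept with NULLs on the t2 side.
- t1[1] stu_id=1, zone=KW → no match; kept with NULLs on the t2 side.
- t1[2] stu_id=2, zone=KW → no match; kept with NULLs on the t2 side.
- t1[3] stu_id=8, zone=QE → no match; kept with NULLs on the t2 side.
- t1[4] stu_id=5, zone=NU → no match; kept with NULLs on the t2 side.
- t1[5] stu_id=6, zone=KW → no match; kept with NULLs on the t2 side.
- t1[6] stu_id=9, zone=BQ → no match; kept with NULLs on the t2 side.
- t1[7] stu_id=5, zone=QE → no match; kept with NULLs on the t2 side.
- t1[8] stu_id=7, zone=BQ → no match; kept with NULLs on the t2 side.
- 8 row(s) from t2 found no t1 partner → padded with NULL.

NULL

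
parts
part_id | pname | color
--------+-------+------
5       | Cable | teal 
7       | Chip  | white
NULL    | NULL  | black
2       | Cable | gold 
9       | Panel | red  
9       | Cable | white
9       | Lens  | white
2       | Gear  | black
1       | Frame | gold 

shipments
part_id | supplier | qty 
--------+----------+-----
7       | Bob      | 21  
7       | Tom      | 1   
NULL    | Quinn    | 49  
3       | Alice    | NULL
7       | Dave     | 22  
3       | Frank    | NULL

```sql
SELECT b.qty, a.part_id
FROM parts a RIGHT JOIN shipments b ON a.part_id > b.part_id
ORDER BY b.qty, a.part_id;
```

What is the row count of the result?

20

RIGHT JOIN keeps every row from `shipments`; unmatched rows get NULL for `parts`'s columns.
Matching on a.part_id > b.part_id. A NULL in a compared column never satisfies the condition.
Matched pairs: 19; unmatched b rows kept: 1.
Total: 19 matched + 1 padded = 20 rows.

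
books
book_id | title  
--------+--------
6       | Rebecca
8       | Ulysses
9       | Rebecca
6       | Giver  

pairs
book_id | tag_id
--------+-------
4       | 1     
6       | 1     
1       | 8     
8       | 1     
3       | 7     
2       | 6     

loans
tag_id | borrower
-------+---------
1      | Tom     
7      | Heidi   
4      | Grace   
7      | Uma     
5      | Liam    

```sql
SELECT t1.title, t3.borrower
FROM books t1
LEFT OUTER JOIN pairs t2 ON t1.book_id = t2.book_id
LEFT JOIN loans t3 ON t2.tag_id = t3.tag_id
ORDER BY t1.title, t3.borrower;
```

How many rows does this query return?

Evaluate left to right. First `books t1 LEFT JOIN pairs t2` on book_id: 4 row(s).
Then LEFT JOIN `loans t3` on tag_id: each of those 4 rows is kept; rows whose t2.tag_id has no match in t3 get NULL for t3's columns.
Result: 4 row(s).

4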